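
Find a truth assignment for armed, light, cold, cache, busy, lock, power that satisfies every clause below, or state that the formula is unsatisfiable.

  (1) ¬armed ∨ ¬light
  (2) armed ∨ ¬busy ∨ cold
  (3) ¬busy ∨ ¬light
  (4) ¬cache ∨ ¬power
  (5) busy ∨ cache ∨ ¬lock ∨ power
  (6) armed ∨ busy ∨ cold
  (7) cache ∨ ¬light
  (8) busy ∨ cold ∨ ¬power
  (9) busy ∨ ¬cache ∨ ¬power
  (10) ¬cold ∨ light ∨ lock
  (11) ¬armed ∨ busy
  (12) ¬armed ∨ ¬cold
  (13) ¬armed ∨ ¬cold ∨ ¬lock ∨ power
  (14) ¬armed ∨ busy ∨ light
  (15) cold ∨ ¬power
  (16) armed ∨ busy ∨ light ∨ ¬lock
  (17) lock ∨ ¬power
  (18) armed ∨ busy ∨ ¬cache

Set armed = True.
  then (¬armed ∨ ¬light) forces light = False.
  then (¬armed ∨ busy) forces busy = True.
  then (¬armed ∨ ¬cold) forces cold = False.
  then (cold ∨ ¬power) forces power = False.
Set cache = False.
Set lock = False.
All clauses satisfied.

armed=T, light=F, cold=F, cache=F, busy=T, lock=F, power=F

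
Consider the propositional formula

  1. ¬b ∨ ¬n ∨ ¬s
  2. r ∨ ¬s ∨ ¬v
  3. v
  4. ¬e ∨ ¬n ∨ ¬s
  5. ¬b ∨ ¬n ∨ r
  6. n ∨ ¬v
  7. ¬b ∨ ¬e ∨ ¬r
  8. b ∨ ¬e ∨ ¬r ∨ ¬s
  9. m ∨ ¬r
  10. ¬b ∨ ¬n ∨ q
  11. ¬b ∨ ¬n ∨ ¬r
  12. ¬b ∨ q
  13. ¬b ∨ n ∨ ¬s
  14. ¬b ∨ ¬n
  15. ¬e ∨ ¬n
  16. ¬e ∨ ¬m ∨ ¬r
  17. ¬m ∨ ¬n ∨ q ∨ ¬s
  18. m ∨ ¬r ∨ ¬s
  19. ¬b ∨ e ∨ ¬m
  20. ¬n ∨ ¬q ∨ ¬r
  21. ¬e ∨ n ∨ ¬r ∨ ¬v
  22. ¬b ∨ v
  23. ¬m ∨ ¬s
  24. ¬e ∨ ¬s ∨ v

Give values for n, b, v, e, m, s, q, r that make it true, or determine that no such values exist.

n = True; b = False; v = True; e = False; m = False; s = False; q = False; r = False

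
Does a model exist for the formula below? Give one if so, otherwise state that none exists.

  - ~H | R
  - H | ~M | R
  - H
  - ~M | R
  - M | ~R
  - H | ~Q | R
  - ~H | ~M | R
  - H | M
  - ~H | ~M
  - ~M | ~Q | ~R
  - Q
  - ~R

Case H = True:
  (~H | R) forces R = True.
  Clause (~R) is falsified — contradiction.
Case H = False:
  Clause (H) is falsified — contradiction.
Both cases fail, so the formula is unsatisfiable.

Unsatisfiable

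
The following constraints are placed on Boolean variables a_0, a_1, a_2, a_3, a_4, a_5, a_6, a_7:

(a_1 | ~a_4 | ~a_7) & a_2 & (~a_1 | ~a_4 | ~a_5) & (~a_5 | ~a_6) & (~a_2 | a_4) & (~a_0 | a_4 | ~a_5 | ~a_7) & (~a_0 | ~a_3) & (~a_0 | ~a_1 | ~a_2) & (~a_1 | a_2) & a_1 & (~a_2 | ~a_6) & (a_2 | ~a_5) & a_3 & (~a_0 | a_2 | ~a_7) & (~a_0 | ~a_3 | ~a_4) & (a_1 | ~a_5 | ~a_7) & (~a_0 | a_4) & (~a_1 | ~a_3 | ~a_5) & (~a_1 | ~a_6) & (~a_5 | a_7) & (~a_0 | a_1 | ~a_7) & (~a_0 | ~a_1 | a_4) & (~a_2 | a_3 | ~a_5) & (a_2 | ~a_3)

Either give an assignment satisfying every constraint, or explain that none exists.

Unit clause (a_2) forces a_2 = True.
In (~a_2 | a_4) only a_4 is left, so a_4 = True.
Unit clause (a_1) forces a_1 = True.
In (~a_2 | ~a_6) only ~a_6 is left, so a_6 = False.
Unit clause (a_3) forces a_3 = True.
In (~a_0 | ~a_3 | ~a_4) only ~a_0 is left, so a_0 = False.
In (~a_1 | ~a_3 | ~a_5) only ~a_5 is left, so a_5 = False.
Set a_7 = True.
All clauses satisfied.

a_0: False, a_1: True, a_2: True, a_3: True, a_4: True, a_5: False, a_6: False, a_7: True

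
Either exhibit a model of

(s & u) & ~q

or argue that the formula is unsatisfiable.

q = False; u = True; s = True

  s & u = True
  ~q = True
Both conjuncts True, so the formula holds.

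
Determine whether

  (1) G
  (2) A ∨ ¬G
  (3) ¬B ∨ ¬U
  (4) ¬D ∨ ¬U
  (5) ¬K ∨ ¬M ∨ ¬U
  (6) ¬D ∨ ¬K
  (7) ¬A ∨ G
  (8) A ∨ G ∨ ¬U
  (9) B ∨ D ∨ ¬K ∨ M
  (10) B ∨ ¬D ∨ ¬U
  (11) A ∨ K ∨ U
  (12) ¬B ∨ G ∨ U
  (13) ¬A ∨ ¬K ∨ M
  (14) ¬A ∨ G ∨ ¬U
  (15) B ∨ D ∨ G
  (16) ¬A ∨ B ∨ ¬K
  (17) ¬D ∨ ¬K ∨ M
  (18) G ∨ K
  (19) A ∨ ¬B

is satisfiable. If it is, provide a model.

G = True; U = True; D = False; M = True; B = False; A = True; K = False

Unit clause (G) forces G = True.
In (A ∨ ¬G) only A is left, so A = True.
Set U = True.
  then (¬B ∨ ¬U) forces B = False.
  then (¬D ∨ ¬U) forces D = False.
  then (¬A ∨ B ∨ ¬K) forces K = False.
Set M = True.
All clauses satisfied.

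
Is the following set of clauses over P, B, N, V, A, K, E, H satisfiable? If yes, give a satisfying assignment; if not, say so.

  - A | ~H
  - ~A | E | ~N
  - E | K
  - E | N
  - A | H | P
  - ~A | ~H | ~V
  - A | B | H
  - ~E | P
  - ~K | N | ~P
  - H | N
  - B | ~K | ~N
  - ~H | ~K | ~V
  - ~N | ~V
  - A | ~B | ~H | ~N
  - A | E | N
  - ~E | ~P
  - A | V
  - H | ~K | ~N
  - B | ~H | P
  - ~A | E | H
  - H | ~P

No satisfying assignment exists.

Case E = True:
  (~E | P) forces P = True.
  Clause (~E | ~P) is falsified — contradiction.
Case E = False:
  (E | K) forces K = True.
  (E | N) forces N = True.
  (~A | E | ~N) forces A = False.
  (A | ~H) forces H = False.
  Clause (H | ~K | ~N) is falsified — contradiction.
Both cases fail, so the formula is unsatisfiable.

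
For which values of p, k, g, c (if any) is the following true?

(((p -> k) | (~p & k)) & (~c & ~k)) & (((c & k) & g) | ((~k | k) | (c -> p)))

p = False; k = False; g = False; c = False

  ((p -> k) | (~p & k)) & (~c & ~k) = True
    (p -> k) | (~p & k) = True
      p -> k = True
      ~p & k = False
        ~p = True
    ~c & ~k = True
      ~c = True
      ~k = True
  ((c & k) & g) | ((~k | k) | (c -> p)) = True
    (c & k) & g = False
      c & k = False
    (~k | k) | (c -> p) = True
      ~k | k = True
        ~k = True
      c -> p = True
Both conjuncts True, so the formula holds.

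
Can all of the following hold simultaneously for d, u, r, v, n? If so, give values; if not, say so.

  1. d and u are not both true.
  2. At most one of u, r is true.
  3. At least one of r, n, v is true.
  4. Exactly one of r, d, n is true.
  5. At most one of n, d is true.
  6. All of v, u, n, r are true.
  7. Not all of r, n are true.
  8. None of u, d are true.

Case u = True:
  Constraint (8) is violated (u=T) — contradiction.
Case u = False:
  Constraint (6) is violated (u=F) — contradiction.
Both cases fail — unsatisfiable.

Unsatisfiable — no assignment works.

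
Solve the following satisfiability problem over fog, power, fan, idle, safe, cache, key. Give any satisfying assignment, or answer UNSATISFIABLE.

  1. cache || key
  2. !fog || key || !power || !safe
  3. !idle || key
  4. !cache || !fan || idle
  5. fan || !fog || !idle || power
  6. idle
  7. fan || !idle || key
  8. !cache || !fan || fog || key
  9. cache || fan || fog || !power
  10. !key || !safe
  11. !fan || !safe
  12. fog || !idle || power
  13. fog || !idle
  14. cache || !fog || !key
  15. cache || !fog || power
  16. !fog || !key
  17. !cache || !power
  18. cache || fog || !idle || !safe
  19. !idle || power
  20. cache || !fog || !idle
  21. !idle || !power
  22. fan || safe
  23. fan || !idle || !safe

The formula is unsatisfiable.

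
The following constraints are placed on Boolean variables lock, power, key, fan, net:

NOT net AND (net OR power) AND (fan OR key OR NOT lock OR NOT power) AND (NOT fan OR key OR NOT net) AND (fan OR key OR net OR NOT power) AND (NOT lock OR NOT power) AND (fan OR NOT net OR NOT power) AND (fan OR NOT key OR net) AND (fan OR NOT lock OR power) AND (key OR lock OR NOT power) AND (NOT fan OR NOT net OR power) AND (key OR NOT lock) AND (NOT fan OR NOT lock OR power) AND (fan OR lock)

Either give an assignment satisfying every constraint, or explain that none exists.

lock = False; power = True; key = True; fan = True; net = False

Unit clause (NOT net) forces net = False.
In (net OR power) only power is left, so power = True.
In (NOT lock OR NOT power) only NOT lock is left, so lock = False.
In (key OR lock OR NOT power) only key is left, so key = True.
In (fan OR lock) only fan is left, so fan = True.
All clauses satisfied.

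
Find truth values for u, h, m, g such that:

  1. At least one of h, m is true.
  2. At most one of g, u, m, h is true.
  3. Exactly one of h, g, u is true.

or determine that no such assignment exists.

u = False, h = True, m = False, g = False

  (1) {h, m}: 1 true — at least one ✓
  (2) {g, u, m, h}: 1 true — at most one ✓
  (3) {h, g, u}: 1 true — exactly one ✓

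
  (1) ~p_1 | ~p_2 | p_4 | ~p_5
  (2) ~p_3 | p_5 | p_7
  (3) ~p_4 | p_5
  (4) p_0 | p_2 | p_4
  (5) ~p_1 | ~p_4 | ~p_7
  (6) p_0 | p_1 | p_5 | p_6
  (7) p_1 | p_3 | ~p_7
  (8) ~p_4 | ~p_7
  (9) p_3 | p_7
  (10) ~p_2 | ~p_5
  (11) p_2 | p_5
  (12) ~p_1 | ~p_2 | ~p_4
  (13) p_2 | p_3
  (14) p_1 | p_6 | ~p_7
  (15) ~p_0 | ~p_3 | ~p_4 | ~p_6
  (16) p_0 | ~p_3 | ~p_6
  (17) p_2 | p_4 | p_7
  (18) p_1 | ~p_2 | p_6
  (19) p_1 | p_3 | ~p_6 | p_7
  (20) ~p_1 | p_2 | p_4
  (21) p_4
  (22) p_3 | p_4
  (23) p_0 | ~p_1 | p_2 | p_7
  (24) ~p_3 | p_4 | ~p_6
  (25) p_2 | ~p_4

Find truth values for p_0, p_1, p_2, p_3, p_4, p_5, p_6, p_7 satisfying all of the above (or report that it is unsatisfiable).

UNSATISFIABLE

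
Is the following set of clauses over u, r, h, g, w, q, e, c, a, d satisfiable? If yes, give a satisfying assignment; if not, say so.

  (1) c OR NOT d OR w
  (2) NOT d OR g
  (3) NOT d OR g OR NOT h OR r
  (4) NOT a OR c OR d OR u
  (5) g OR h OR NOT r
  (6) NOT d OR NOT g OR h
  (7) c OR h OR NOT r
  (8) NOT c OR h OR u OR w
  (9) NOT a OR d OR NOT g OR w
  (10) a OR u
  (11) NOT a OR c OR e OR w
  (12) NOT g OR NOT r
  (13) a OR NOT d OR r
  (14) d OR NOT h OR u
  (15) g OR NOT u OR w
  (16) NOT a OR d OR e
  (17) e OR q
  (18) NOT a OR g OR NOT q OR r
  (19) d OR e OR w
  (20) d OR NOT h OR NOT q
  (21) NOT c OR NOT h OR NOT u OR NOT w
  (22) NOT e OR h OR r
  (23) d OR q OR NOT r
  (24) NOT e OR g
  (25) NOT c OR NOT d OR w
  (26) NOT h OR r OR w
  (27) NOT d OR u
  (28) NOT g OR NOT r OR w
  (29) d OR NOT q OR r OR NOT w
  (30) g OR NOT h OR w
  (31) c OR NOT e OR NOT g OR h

u = True, r = False, h = True, g = True, w = True, q = True, e = True, c = False, a = True, d = True

Set u = True.
Set r = False.
Set h = True.
  then (NOT h OR r OR w) forces w = True.
  then (NOT c OR NOT h OR NOT u OR NOT w) forces c = False.
Try g = False:
  (NOT d OR g) forces d = False.
  (d OR NOT h OR NOT q) forces q = False.
  (e OR q) forces e = True.
  clause (NOT e OR g) is falsified — backtrack.
So g = True.
Set q = True.
  then (d OR NOT h OR NOT q) forces d = True.
  then (a OR NOT d OR r) forces a = True.
Set e = True.
All clauses satisfied.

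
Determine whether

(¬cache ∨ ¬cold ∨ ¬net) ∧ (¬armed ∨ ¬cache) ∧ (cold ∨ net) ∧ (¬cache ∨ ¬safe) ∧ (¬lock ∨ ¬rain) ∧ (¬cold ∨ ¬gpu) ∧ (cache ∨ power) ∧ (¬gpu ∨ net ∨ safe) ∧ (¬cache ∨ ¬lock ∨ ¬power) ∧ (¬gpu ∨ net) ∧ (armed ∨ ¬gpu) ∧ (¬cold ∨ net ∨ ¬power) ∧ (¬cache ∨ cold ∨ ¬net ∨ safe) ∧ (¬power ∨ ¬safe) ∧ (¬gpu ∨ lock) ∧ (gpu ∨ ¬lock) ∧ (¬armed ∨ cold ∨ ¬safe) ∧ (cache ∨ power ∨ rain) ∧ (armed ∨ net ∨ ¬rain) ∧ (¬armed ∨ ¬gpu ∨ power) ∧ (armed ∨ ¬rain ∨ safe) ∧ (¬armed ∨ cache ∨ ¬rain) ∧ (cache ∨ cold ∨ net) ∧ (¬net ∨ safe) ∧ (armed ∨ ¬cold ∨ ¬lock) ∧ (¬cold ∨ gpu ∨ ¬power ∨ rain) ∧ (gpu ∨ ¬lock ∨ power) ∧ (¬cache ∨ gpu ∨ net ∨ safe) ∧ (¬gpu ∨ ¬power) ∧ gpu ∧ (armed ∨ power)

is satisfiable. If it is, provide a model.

Case gpu = True:
  (¬cold ∨ ¬gpu) forces cold = False.
  (cold ∨ net) forces net = True.
  (armed ∨ ¬gpu) forces armed = True.
  (¬armed ∨ ¬cache) forces cache = False.
  (cache ∨ power) forces power = True.
  Clause (¬gpu ∨ ¬power) is falsified — contradiction.
Case gpu = False:
  Clause (gpu) is falsified — contradiction.
Both cases fail, so the formula is unsatisfiable.

UNSATISFIABLE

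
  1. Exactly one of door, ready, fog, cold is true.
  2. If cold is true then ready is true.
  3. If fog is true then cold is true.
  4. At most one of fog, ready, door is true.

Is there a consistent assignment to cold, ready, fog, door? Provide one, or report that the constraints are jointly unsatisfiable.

cold = False; ready = True; fog = False; door = False

  (1) {door, ready, fog, cold}: 1 true — exactly one ✓
  (2) cold=F ⇒ ready: vacuous ✓
  (3) fog=F ⇒ cold: vacuous ✓
  (4) {fog, ready, door}: 1 true — at most one ✓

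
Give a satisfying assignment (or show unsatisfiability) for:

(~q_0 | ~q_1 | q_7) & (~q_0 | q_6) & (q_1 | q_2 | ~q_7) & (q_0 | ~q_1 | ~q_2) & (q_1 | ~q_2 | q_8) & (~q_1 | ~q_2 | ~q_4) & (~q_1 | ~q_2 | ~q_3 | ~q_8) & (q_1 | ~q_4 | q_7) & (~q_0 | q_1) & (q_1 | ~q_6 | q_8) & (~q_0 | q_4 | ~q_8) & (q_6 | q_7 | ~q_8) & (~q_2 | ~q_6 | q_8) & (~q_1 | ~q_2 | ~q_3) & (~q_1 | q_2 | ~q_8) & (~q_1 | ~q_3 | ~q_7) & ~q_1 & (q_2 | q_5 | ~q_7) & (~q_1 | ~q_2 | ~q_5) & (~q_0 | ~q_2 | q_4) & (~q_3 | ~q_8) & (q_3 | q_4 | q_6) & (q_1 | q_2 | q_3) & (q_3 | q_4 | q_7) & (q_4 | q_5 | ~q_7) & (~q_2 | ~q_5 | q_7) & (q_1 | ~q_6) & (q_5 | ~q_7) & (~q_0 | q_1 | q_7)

q_0 = False, q_1 = False, q_2 = False, q_3 = True, q_4 = False, q_5 = True, q_6 = False, q_7 = False, q_8 = False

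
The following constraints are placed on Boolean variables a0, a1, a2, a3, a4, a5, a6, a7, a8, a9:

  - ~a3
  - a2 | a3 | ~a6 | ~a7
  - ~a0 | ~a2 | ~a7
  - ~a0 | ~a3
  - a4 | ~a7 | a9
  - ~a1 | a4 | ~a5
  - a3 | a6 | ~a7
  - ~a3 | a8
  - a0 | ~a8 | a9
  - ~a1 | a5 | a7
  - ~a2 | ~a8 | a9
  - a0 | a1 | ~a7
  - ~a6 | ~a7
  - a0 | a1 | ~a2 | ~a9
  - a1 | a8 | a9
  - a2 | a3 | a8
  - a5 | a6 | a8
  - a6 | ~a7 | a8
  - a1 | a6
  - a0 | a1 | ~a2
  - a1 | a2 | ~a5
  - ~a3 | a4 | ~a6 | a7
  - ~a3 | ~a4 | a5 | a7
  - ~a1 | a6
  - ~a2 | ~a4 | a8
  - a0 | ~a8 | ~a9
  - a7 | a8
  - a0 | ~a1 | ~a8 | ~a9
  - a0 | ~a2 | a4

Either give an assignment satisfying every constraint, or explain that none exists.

Unit clause (~a3) forces a3 = False.
Set a0 = True.
Set a1 = False.
  then (a1 | a6) forces a6 = True.
  then (~a6 | ~a7) forces a7 = False.
  then (a7 | a8) forces a8 = True.
Set a2 = True.
  then (~a2 | ~a8 | a9) forces a9 = True.
Set a4 = False.
Set a5 = False.
All clauses satisfied.

a0: True, a1: False, a2: True, a3: False, a4: False, a5: False, a6: True, a7: False, a8: True, a9: True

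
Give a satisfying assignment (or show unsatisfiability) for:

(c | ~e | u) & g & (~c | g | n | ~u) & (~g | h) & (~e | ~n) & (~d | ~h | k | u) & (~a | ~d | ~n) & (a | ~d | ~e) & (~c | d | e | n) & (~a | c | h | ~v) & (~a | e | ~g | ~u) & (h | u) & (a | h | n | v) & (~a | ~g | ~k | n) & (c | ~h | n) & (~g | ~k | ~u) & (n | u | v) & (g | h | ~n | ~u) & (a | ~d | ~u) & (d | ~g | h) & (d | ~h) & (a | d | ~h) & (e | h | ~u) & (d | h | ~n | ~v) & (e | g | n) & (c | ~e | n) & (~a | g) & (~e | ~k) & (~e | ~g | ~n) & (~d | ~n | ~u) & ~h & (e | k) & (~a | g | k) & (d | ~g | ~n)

Case g = True:
  (~g | h) forces h = True.
  Clause (~h) is falsified — contradiction.
Case g = False:
  Clause (g) is falsified — contradiction.
Both cases fail, so the formula is unsatisfiable.

Unsatisfiable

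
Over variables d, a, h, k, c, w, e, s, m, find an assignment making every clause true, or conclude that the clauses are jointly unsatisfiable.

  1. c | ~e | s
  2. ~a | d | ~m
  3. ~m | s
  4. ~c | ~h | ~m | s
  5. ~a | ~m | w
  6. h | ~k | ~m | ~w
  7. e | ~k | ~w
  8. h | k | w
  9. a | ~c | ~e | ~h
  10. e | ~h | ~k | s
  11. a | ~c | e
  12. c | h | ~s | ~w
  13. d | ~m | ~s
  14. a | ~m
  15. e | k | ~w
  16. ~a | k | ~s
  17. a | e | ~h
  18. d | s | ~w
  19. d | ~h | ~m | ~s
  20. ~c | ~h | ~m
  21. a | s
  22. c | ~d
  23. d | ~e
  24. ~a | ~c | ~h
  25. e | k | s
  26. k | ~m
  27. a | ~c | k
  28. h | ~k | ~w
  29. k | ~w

d: False, a: True, h: False, k: True, c: False, w: False, e: False, s: False, m: False

Set d = False.
  then (d | ~e) forces e = False.
Set a = True.
  then (~a | d | ~m) forces m = False.
Set h = False.
Set k = True.
  then (e | ~k | ~w) forces w = False.
Set c = False.
Set s = False.
All clauses satisfied.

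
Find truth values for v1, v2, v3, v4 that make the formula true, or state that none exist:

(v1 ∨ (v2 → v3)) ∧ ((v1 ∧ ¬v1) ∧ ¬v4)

Case v1 = True: the conjunct ¬v1 is False.
Case v1 = False: the conjunct v1 is False.
Both cases fail — unsatisfiable.

Unsatisfiable — no assignment works.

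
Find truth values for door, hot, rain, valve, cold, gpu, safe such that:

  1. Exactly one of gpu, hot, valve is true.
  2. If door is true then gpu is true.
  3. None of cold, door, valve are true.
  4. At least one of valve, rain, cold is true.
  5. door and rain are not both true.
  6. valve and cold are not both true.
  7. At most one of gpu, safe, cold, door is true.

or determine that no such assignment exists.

door = False; hot = False; rain = True; valve = False; cold = False; gpu = True; safe = False

  (1) {gpu, hot, valve}: 1 true — exactly one ✓
  (2) door=F ⇒ gpu: vacuous ✓
  (3) {cold, door, valve}: 0 true — none ✓
  (4) {valve, rain, cold}: 1 true — at least one ✓
  (5) door=F, rain=T — not both ✓
  (6) valve=F, cold=F — not both ✓
  (7) {gpu, safe, cold, door}: 1 true — at most one ✓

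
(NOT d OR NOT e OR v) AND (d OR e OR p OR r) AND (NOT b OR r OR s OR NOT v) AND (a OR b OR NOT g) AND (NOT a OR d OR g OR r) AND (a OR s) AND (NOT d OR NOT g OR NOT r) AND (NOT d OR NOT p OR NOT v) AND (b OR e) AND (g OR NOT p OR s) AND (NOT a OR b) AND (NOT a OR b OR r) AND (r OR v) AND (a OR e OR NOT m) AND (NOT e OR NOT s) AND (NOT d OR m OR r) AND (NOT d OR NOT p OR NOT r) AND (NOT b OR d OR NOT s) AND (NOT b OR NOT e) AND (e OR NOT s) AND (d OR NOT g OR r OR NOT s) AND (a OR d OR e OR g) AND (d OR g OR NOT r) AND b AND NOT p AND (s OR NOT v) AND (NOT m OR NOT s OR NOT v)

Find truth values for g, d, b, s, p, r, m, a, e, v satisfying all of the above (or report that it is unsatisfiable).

Unit clause (b) forces b = True.
Unit clause (NOT p) forces p = False.
In (NOT b OR NOT e) only NOT e is left, so e = False.
In (e OR NOT s) only NOT s is left, so s = False.
In (s OR NOT v) only NOT v is left, so v = False.
In (a OR s) only a is left, so a = True.
In (r OR v) only r is left, so r = True.
Set g = False.
  then (d OR g OR NOT r) forces d = True.
Set m = True.
All clauses satisfied.

g: False, d: True, b: True, s: False, p: False, r: True, m: True, a: True, e: False, v: False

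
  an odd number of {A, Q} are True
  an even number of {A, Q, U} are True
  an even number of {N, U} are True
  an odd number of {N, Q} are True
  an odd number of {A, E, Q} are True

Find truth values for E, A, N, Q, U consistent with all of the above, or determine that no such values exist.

E=F; A=T; N=T; Q=F; U=T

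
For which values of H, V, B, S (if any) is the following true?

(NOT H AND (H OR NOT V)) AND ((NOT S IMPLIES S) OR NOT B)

H: False, V: False, B: True, S: True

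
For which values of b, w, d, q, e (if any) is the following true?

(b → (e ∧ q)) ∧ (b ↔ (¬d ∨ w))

b = True, w = False, d = False, q = True, e = True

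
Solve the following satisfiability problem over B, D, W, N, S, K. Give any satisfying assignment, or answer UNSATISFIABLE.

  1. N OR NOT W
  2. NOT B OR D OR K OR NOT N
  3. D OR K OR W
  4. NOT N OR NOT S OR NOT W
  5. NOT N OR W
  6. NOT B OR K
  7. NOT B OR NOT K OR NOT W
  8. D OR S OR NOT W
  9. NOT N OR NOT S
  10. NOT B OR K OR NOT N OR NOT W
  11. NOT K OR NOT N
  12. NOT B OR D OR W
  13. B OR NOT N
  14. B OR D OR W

Set B = False.
  then (B OR NOT N) forces N = False.
  then (N OR NOT W) forces W = False.
  then (B OR D OR W) forces D = True.
Set S = True.
Set K = False.
All clauses satisfied.

B: False, D: True, W: False, N: False, S: True, K: False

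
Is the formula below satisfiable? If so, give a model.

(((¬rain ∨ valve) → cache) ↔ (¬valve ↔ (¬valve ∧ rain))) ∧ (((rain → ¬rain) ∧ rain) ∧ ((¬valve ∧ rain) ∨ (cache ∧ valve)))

Unsatisfiable

Case rain = True: the conjunct rain → ¬rain becomes True → ¬True = False.
Case rain = False: the conjunct rain is False.
Both cases fail — unsatisfiable.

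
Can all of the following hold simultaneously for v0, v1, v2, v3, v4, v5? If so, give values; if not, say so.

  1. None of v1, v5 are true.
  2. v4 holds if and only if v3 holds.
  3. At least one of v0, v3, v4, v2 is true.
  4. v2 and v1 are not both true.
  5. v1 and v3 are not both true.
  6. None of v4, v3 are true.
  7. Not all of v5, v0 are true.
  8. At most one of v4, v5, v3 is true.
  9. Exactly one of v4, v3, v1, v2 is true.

v0: False, v1: False, v2: True, v3: False, v4: False, v5: False

  (1) {v1, v5}: 0 true — none ✓
  (2) v4=F, v3=F — same ✓
  (3) {v0, v3, v4, v2}: 1 true — at least one ✓
  (4) v2=T, v1=F — not both ✓
  (5) v1=F, v3=F — not both ✓
  (6) {v4, v3}: 0 true — none ✓
  (7) {v5, v0}: 0/2 true — not all ✓
  (8) {v4, v5, v3}: 0 true — at most one ✓
  (9) {v4, v3, v1, v2}: 1 true — exactly one ✓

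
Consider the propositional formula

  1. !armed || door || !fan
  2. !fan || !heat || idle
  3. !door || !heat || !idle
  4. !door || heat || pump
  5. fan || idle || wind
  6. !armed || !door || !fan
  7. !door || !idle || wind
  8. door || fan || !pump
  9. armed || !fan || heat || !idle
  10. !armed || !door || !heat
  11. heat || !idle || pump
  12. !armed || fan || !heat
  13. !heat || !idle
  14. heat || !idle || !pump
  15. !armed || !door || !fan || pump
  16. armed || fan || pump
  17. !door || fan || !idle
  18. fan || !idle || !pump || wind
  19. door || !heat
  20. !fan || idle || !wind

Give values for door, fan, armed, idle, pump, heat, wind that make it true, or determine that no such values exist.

Set door = True.
Set fan = False.
  then (!door || fan || !idle) forces idle = False.
  then (fan || idle || wind) forces wind = True.
Set armed = False.
  then (armed || fan || pump) forces pump = True.
Set heat = True.
All clauses satisfied.

door: True, fan: False, armed: False, idle: False, pump: True, heat: True, wind: True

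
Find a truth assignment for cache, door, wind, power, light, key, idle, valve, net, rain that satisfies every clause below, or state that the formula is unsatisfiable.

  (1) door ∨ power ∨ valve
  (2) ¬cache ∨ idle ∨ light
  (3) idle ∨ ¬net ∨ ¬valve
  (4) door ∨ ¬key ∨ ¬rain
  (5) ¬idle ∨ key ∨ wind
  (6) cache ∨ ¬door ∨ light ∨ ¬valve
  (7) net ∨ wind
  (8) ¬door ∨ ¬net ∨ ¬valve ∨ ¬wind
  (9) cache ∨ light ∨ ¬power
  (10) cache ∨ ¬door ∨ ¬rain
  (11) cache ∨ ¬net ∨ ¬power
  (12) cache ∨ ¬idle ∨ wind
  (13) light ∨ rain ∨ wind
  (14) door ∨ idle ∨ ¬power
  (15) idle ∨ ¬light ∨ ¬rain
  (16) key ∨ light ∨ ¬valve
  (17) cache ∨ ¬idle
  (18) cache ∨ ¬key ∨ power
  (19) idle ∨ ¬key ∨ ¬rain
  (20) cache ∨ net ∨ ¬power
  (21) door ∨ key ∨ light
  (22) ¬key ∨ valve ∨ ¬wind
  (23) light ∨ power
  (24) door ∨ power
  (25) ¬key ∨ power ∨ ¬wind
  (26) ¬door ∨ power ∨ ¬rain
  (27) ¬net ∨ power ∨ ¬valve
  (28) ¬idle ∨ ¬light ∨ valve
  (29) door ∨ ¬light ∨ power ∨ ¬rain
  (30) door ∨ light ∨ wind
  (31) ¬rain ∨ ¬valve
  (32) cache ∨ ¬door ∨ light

Set cache = True.
Set door = True.
Set wind = False.
  then (net ∨ wind) forces net = True.
Set power = True.
Set light = True.
Set key = True.
Set idle = True.
  then (¬idle ∨ ¬light ∨ valve) forces valve = True.
  then (¬rain ∨ ¬valve) forces rain = False.
All clauses satisfied.

cache = True; door = True; wind = False; power = True; light = True; key = True; idle = True; valve = True; net = True; rain = False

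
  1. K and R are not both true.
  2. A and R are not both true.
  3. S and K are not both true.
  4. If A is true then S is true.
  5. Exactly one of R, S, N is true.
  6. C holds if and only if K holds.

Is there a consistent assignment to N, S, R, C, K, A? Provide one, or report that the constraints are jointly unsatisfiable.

N: False, S: True, R: False, C: False, K: False, A: True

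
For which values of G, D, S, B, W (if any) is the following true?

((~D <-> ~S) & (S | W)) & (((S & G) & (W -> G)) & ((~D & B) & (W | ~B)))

Case S = True: the formula simplifies to D & ((G & (W -> G)) & ((~D & B) & (W | ~B))).
  D = True: the conjunct ~D is False.
  D = False: the conjunct D is False.
Case S = False: the conjunct S is False.
Both cases fail — unsatisfiable.

UNSATISFIABLE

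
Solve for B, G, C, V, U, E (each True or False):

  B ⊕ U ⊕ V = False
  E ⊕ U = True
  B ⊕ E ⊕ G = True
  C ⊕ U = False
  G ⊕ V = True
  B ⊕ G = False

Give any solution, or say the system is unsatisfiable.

Adding constraints 1, 2, 3, 5 mod 2: every variable appears an even number of times on the left, so the left side is 0.
But the right sides sum to 1 (mod 2). 0 ≠ 1 — the system is inconsistent.

UNSATISFIABLE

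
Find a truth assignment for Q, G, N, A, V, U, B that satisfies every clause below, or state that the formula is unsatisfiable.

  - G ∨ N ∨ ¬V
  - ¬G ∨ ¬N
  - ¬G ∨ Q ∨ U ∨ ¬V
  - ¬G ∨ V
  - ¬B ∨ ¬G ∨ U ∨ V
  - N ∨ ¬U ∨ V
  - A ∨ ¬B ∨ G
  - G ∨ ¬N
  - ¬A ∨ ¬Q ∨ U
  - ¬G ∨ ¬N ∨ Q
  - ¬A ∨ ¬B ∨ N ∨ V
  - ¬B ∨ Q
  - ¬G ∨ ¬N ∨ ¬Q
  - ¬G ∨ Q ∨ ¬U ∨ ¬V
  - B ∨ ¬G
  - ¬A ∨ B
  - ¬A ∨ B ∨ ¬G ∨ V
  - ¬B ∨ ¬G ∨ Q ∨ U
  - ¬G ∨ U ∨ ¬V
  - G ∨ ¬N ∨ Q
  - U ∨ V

Set Q = True.
Try G = False:
  (G ∨ ¬N) forces N = False.
  (G ∨ N ∨ ¬V) forces V = False.
  (N ∨ ¬U ∨ V) forces U = False.
  clause (U ∨ V) is falsified — backtrack.
So G = True.
  then (¬G ∨ ¬N) forces N = False.
  then (¬G ∨ V) forces V = True.
  then (B ∨ ¬G) forces B = True.
  then (¬G ∨ U ∨ ¬V) forces U = True.
Set A = False.
All clauses satisfied.

Q = True; G = True; N = False; A = False; V = True; U = True; B = True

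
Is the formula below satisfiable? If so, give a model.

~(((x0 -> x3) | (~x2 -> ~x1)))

x0=T; x1=T; x2=F; x3=F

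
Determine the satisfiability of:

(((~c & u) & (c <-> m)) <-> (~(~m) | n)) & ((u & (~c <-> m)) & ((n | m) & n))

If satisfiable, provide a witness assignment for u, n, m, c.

The formula is unsatisfiable.

Case n = True: the formula simplifies to ((~c & u) & (c <-> m)) & (u & (~c <-> m)).
  c = True: the conjunct ~c is False.
  c = False: simplifies to (u & ~m) & (u & m).
    m = True: the conjunct ~m is False.
    m = False: the conjunct m is False.
Case n = False: the conjunct n is False.
Both cases fail — unsatisfiable.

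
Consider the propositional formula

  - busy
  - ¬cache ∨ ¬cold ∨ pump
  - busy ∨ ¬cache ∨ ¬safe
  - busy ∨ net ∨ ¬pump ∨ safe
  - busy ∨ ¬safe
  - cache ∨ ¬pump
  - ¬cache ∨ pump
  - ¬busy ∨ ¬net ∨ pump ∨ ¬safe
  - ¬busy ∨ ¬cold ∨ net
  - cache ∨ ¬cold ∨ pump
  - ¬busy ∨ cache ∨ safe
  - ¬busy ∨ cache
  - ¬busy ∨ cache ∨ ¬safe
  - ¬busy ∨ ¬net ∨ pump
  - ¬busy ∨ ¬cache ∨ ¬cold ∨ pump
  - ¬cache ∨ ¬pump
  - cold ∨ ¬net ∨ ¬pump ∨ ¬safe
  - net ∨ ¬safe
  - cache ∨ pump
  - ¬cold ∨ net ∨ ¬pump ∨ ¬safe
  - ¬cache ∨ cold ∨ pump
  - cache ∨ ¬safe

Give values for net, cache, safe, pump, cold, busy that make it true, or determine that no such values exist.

Case busy = True:
  (¬busy ∨ cache) forces cache = True.
  (¬cache ∨ pump) forces pump = True.
  Clause (¬cache ∨ ¬pump) is falsified — contradiction.
Case busy = False:
  Clause (busy) is falsified — contradiction.
Both cases fail, so the formula is unsatisfiable.

Unsatisfiable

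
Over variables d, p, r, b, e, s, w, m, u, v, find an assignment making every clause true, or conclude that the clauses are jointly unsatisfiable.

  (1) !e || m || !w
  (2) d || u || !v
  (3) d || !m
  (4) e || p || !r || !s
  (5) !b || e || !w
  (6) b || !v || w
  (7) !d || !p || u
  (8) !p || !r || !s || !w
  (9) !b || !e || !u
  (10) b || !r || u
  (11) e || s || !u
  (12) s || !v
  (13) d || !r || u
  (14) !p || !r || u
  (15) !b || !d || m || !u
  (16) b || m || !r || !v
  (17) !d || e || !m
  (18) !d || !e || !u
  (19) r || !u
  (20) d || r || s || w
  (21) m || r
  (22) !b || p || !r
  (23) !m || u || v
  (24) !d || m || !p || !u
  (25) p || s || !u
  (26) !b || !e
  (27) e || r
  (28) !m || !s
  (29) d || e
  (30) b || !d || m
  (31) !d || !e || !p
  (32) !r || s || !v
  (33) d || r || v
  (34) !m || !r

Set d = False.
  then (d || !m) forces m = False.
  then (m || r) forces r = True.
  then (d || e) forces e = True.
  then (!e || m || !w) forces w = False.
  then (d || !r || u) forces u = True.
  then (!b || !e) forces b = False.
  then (b || !v || w) forces v = False.
Set p = True.
Set s = True.
All clauses satisfied.

d: False, p: True, r: True, b: False, e: True, s: True, w: False, m: False, u: True, v: False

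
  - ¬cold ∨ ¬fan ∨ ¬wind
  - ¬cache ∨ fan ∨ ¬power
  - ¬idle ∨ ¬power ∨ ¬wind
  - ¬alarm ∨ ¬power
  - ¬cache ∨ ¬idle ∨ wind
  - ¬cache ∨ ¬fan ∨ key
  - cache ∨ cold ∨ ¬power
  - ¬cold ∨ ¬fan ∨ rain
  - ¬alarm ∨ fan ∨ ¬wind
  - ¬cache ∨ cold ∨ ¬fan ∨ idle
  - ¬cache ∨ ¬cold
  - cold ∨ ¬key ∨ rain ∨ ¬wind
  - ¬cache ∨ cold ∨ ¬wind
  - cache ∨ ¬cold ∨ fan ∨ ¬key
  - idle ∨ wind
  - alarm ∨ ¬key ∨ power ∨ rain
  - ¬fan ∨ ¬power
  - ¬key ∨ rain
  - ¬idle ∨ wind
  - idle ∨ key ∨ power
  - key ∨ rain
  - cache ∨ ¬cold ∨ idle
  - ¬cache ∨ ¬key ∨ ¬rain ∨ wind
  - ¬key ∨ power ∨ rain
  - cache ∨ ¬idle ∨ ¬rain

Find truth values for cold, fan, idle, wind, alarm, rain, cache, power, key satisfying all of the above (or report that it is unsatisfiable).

cold: False; fan: True; idle: False; wind: True; alarm: True; rain: True; cache: False; power: False; key: True

Set cold = False.
Set fan = True.
  then (¬fan ∨ ¬power) forces power = False.
Try idle = True:
  (¬idle ∨ wind) forces wind = True.
  (¬cache ∨ cold ∨ ¬wind) forces cache = False.
  (cache ∨ ¬idle ∨ ¬rain) forces rain = False.
  (cold ∨ ¬key ∨ rain ∨ ¬wind) forces key = False.
  clause (key ∨ rain) is falsified — backtrack.
So idle = False.
  then (¬cache ∨ cold ∨ ¬fan ∨ idle) forces cache = False.
  then (idle ∨ wind) forces wind = True.
  then (idle ∨ key ∨ power) forces key = True.
  then (¬key ∨ power ∨ rain) forces rain = True.
Set alarm = True.
All clauses satisfied.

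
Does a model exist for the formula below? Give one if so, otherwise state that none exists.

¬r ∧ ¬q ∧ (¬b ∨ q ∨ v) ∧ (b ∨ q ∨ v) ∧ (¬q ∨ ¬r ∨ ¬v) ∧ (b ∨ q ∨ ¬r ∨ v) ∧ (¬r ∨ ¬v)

Unit clause (¬r) forces r = False.
Unit clause (¬q) forces q = False.
Set b = False.
  then (b ∨ q ∨ v) forces v = True.
Check each clause:
  (¬r): ¬r holds.
  (¬q): ¬q holds.
  (¬b ∨ q ∨ v): ¬b holds.
  (b ∨ q ∨ v): v holds.
  (¬q ∨ ¬r ∨ ¬v): ¬q holds.
  (b ∨ q ∨ ¬r ∨ v): ¬r holds.
  (¬r ∨ ¬v): ¬r holds.
All clauses satisfied.

b=F, v=T, r=F, q=F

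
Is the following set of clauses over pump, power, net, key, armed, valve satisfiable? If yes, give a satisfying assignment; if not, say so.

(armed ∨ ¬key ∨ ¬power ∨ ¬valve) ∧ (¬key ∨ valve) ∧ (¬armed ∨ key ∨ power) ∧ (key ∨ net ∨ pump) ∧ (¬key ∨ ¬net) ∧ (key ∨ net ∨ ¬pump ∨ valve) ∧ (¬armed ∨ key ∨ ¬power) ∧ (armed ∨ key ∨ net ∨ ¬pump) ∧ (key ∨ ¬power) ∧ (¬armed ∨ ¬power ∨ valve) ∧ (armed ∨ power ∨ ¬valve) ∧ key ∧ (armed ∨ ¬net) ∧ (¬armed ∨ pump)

Unit clause (key) forces key = True.
In (¬key ∨ valve) only valve is left, so valve = True.
In (¬key ∨ ¬net) only ¬net is left, so net = False.
Set pump = True.
Set power = True.
  then (armed ∨ ¬key ∨ ¬power ∨ ¬valve) forces armed = True.
All clauses satisfied.

pump = True, power = True, net = False, key = True, armed = True, valve = True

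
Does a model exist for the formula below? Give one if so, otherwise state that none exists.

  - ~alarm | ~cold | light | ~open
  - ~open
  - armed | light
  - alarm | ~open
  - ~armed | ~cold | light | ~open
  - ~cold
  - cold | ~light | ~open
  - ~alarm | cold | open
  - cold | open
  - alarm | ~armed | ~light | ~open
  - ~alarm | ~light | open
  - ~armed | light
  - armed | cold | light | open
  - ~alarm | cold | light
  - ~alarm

The formula is unsatisfiable.

Case open = True:
  Clause (~open) is falsified — contradiction.
Case open = False:
  (~cold) forces cold = False.
  Clause (cold | open) is falsified — contradiction.
Both cases fail, so the formula is unsatisfiable.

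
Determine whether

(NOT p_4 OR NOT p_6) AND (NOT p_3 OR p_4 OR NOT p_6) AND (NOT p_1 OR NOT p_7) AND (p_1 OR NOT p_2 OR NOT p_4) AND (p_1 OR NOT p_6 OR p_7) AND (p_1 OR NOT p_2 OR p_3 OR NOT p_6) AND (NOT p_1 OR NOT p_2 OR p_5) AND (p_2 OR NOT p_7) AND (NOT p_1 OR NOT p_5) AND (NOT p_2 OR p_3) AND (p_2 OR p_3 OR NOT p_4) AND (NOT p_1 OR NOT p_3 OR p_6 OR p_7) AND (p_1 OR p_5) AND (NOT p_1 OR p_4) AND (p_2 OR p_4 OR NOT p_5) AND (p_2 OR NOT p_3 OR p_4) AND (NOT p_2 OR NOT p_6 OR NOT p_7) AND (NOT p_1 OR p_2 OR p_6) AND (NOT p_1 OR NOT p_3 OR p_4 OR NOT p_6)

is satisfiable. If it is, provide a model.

p_1 = False, p_2 = True, p_3 = True, p_4 = False, p_5 = True, p_6 = False, p_7 = True

Set p_1 = False.
  then (p_1 OR p_5) forces p_5 = True.
Set p_2 = True.
  then (p_1 OR NOT p_2 OR NOT p_4) forces p_4 = False.
  then (NOT p_2 OR p_3) forces p_3 = True.
  then (NOT p_3 OR p_4 OR NOT p_6) forces p_6 = False.
Set p_7 = True.
All clauses satisfied.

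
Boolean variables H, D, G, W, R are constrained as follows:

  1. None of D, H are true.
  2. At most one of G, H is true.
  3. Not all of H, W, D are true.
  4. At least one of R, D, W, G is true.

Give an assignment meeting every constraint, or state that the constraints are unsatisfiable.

H: False; D: False; G: False; W: True; R: False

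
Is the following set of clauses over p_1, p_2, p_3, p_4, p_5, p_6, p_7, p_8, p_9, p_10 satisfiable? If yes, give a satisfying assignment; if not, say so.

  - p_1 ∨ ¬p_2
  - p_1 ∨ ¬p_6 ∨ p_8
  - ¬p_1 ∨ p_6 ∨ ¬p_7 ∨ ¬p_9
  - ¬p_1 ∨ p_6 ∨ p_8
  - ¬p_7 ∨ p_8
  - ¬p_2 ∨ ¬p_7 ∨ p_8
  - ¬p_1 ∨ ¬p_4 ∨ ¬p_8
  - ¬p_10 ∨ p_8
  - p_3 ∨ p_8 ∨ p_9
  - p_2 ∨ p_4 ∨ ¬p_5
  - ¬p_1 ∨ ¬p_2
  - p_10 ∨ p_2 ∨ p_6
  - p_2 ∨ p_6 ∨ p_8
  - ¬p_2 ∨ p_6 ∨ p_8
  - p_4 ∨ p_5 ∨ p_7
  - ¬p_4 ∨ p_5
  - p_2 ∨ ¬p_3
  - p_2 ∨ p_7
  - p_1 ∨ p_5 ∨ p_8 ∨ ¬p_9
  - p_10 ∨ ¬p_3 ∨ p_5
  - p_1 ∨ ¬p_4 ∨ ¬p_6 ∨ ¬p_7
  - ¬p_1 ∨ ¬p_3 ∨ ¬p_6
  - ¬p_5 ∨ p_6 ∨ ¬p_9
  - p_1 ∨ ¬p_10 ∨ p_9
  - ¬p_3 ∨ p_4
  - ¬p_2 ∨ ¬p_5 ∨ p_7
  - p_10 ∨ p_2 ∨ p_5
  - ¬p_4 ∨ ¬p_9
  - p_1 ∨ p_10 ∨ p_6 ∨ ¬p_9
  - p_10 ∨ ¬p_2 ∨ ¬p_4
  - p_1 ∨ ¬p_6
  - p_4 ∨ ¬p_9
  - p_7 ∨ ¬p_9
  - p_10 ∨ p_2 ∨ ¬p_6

Set p_1 = True.
  then (¬p_1 ∨ ¬p_2) forces p_2 = False.
  then (p_2 ∨ ¬p_3) forces p_3 = False.
  then (p_2 ∨ p_7) forces p_7 = True.
  then (¬p_7 ∨ p_8) forces p_8 = True.
  then (¬p_1 ∨ ¬p_4 ∨ ¬p_8) forces p_4 = False.
  then (p_2 ∨ p_4 ∨ ¬p_5) forces p_5 = False.
  then (p_10 ∨ p_2 ∨ p_5) forces p_10 = True.
  then (p_4 ∨ ¬p_9) forces p_9 = False.
Set p_6 = True.
All clauses satisfied.

p_1 = True; p_2 = False; p_3 = False; p_4 = False; p_5 = False; p_6 = True; p_7 = True; p_8 = True; p_9 = False; p_10 = True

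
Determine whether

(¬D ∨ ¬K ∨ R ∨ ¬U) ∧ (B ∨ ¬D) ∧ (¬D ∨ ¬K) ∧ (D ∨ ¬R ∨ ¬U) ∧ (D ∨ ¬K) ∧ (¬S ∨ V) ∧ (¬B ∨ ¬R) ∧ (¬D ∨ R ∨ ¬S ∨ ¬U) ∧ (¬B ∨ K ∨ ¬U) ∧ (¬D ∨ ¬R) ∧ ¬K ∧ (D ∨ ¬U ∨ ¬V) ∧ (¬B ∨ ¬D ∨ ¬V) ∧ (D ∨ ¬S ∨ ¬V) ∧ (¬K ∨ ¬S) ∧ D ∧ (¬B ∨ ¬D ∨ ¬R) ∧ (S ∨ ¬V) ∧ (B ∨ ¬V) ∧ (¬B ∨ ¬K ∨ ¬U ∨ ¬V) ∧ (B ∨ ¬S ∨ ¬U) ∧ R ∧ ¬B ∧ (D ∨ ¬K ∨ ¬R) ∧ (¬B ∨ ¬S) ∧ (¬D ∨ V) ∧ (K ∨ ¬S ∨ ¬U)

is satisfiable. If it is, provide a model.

No satisfying assignment exists.

Case B = True:
  Clause (¬B) is falsified — contradiction.
Case B = False:
  (B ∨ ¬D) forces D = False.
  Clause (D) is falsified — contradiction.
Both cases fail, so the formula is unsatisfiable.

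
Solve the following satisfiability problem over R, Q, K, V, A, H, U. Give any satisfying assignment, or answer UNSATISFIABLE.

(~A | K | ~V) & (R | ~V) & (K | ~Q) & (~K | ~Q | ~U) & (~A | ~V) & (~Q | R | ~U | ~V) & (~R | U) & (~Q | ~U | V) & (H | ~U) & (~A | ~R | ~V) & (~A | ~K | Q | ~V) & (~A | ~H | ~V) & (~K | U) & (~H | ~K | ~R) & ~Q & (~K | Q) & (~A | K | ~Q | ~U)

R: False, Q: False, K: False, V: False, A: True, H: True, U: False

Unit clause (~Q) forces Q = False.
In (~K | Q) only ~K is left, so K = False.
Set R = False.
  then (R | ~V) forces V = False.
Set A = True.
Set H = True.
Set U = False.
All clauses satisfied.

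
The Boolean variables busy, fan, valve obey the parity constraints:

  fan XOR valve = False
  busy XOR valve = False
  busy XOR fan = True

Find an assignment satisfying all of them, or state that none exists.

Adding constraints 1, 2, 3 mod 2: every variable appears an even number of times on the left, so the left side is 0.
But the right sides sum to 1 (mod 2). 0 ≠ 1 — the system is inconsistent.

No satisfying assignment exists.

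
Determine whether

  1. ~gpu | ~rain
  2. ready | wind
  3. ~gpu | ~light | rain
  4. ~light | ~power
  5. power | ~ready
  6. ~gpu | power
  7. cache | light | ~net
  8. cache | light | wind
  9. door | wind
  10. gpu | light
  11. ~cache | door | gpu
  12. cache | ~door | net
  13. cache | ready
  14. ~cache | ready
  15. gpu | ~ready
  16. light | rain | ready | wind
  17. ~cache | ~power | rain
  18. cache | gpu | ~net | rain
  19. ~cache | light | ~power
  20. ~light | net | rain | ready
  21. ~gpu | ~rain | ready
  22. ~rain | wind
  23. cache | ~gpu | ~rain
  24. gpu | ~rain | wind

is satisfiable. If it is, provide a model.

Set rain = False.
Set net = False.
Try gpu = False:
  (gpu | light) forces light = True.
  (~light | ~power) forces power = False.
  (power | ~ready) forces ready = False.
  clause (~light | net | rain | ready) is falsified — backtrack.
So gpu = True.
  then (~gpu | ~light | rain) forces light = False.
  then (~gpu | power) forces power = True.
  then (~cache | ~power | rain) forces cache = False.
  then (cache | light | wind) forces wind = True.
  then (cache | ~door | net) forces door = False.
  then (cache | ready) forces ready = True.
All clauses satisfied.

rain = False, net = False, gpu = True, power = True, light = False, ready = True, wind = True, cache = False, door = False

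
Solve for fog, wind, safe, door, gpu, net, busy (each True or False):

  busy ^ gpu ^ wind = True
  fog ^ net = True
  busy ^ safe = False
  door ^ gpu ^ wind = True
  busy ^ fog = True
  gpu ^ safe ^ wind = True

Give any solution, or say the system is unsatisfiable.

fog=T; wind=F; safe=F; door=F; gpu=T; net=F; busy=F

busy ^ gpu ^ wind = F ^ T ^ F = True ✓
fog ^ net = T ^ F = True ✓
busy ^ safe = F ^ F = False ✓
door ^ gpu ^ wind = F ^ T ^ F = True ✓
busy ^ fog = F ^ T = True ✓
gpu ^ safe ^ wind = T ^ F ^ F = True ✓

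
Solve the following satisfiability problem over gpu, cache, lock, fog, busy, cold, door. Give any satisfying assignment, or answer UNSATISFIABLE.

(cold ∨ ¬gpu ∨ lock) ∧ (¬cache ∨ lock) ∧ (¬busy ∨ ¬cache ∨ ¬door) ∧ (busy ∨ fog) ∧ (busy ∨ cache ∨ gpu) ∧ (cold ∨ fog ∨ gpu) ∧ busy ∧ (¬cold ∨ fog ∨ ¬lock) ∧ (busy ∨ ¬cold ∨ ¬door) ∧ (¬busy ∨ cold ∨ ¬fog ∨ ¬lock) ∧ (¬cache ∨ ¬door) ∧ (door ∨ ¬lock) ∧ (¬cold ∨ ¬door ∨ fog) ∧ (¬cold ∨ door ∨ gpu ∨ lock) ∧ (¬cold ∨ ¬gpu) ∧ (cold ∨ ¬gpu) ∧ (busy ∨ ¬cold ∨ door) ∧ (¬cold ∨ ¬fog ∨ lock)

gpu: False, cache: False, lock: False, fog: True, busy: True, cold: False, door: True

Unit clause (busy) forces busy = True.
Try gpu = True:
  (¬cold ∨ ¬gpu) forces cold = False.
  clause (cold ∨ ¬gpu) is falsified — backtrack.
So gpu = False.
Set cache = False.
Set lock = False.
Set fog = True.
  then (¬cold ∨ ¬fog ∨ lock) forces cold = False.
Set door = True.
All clauses satisfied.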